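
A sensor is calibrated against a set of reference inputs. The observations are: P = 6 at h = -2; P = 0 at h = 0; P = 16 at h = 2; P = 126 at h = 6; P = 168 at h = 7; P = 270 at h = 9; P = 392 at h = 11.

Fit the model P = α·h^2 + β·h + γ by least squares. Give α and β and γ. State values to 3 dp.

α = 2.961, β = 3.202, γ = -0.167

Forming XᵀX = [[24931, 2619, 295]; [2619, 295, 33]; [295, 33, 7]] and XᵀP = [82158, 8694, 978]ᵀ gives XᵀX·[α, β, γ]ᵀ = XᵀP.
Solving the 3×3 system (Gaussian elimination) gives α = 404196/136507, β = 437130/136507, γ = -22752/136507.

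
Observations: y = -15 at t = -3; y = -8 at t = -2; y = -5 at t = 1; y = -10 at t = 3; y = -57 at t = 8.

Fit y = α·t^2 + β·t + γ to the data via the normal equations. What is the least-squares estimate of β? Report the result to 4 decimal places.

From the data, Σt^2·t^2 = 4275, Σt^2·t = 505, Σt^2 = 87, Σt·t = 87, Σt = 7, Σ1 = 5.
Right-hand side: Σt^2·y = -3910, Σt·y = -430, Σy = -95.
Row-reducing yields α = -151075/165806, β = 112015/165806, γ = -339215/82903.

β = 0.6756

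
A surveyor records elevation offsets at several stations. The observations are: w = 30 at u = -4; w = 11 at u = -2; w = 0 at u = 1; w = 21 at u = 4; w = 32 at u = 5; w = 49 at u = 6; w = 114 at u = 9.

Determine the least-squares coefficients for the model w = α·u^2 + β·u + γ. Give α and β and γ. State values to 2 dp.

α = 1.54, β = -1.30, γ = 0.82

The normal equations are: 9011·α + 1063·β + 179·γ = 12658;  1063·α + 179·β + 19·γ = 1422;  179·α + 19·β + 7·γ = 257.
Inverting the 3×3 Gram matrix, [α, β, γ]ᵀ = [625537/405804, -526163/405804, 7883/9662]ᵀ.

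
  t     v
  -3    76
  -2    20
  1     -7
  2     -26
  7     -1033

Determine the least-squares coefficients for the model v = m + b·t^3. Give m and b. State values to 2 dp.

m = -3.79, b = -3.00

From the data, Σ1 = 5, Σt^3 = 317, Σt^3·t^3 = 118507.
Right-hand side: Σv = -970, Σt^3·v = -356746.
Determinant 5·118507 − 317² = 492046.
m = ((-970)·118507 − 317·(-356746))/492046 = -931654/246023; b = (5·(-356746) − 317·(-970))/492046 = -738120/246023.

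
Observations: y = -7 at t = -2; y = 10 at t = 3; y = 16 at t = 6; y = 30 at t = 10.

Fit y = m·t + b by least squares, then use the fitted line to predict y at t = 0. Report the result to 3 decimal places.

Sums needed: Σt·t = 149, Σt = 17, Σ1 = 4.
And Σt·y = 440, Σy = 49.
Eliminating b: 4·(row 1) − 17·(row 2) gives 307·m = 4·440 − 17·49 = 927, so m = 927/307.
Then b = (49 − 17·(927/307))/4 = -179/307.
At t = 0: ŷ = (927/307)·(0) + (-179/307)·(1) = -179/307.

ŷ = -0.583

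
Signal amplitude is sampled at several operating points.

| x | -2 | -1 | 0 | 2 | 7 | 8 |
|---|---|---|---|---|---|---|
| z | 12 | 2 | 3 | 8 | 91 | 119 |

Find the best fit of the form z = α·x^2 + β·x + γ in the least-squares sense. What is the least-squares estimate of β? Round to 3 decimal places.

Forming MᵀM = [[6530, 854, 122]; [854, 122, 14]; [122, 14, 6]] and Mᵀz = [12157, 1579, 235]ᵀ gives MᵀM·[α, β, γ]ᵀ = Mᵀz.
Inverting the 3×3 Gram matrix, [α, β, γ]ᵀ = [4523/2350, -1713/2350, 4071/2350]ᵀ.

β = -0.729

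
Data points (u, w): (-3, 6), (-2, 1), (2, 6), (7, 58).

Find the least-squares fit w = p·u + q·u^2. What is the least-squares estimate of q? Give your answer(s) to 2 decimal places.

The normal equations are: 66·p + 316·q = 398;  316·p + 2514·q = 2924.
(Σu·u = 66, Σu·u^2 = 316, Σu^2·u^2 = 2514, Σu·w = 398, Σu^2·w = 2924.)
Δ = 66·2514 − 316² = 66068.
p = (398·2514 − 316·2924)/66068 = 19147/16517; q = (66·2924 − 316·398)/66068 = 16804/16517.

q = 1.02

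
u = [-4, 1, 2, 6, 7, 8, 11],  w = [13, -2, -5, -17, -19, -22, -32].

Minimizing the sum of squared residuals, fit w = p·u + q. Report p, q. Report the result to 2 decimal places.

p = -2.96, q = 1.11

Normal-equation sums: Σu·u = 291, Σu = 31, Σ1 = 7.
For Aᵀw: Σu·w = -827, Σw = -84.
Normal equations: [[291, 31]; [31, 7]]·[p, q]ᵀ = [-827, -84]ᵀ.
Eliminating q: 7·(row 1) − 31·(row 2) gives 1076·p = 7·(-827) − 31·(-84) = -3185, so p = -3185/1076.
Then q = ((-84) − 31·(-3185/1076))/7 = 1193/1076.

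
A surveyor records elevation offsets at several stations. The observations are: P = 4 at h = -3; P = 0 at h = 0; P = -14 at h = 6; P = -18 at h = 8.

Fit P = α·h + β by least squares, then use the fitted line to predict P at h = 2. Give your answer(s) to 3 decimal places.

P̂ = -5.448

The normal system AᵀA·[α, β]ᵀ = AᵀP is [[109, 11]; [11, 4]]·[α, β]ᵀ = [-240, -28]ᵀ.
Determinant 109·4 − 11² = 315.
α = ((-240)·4 − 11·(-28))/315 = -652/315; β = (109·(-28) − 11·(-240))/315 = -412/315.
At h = 2: P̂ = (-652/315)·(2) + (-412/315)·(1) = -572/105.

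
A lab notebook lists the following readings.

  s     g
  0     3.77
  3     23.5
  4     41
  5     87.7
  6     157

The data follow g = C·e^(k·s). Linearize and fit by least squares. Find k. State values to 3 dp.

Let Y = ln g. Fitting Y = k·s + ln C by least squares:
AᵀA = [[86.0000, 18.0000]; [18.0000, 5]], rhs = [77.0324, 17.7278]ᵀ  (here Σs = 18.0000, Σ(s)² = 86.0000, Σln g = 17.7278, Σs·ln g = 77.0324).
Δ = 86.0000·5 − (18.0000)² = 106.0000; k = (77.0324·5 − 18.0000·17.7278)/106.0000 = 0.62322, ln C = (86.0000·17.7278 − 18.0000·77.0324)/106.0000 = 1.30198.

k = 0.623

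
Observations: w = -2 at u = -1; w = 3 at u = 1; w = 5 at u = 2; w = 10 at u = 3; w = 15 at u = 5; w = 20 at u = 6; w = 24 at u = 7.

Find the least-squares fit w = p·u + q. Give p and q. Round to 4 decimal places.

With design matrix M, MᵀM = [[125, 23]; [23, 7]] and Mᵀw = [408, 75]ᵀ.
Δ = 125·7 − 23² = 346.
p = (408·7 − 23·75)/346 = 1131/346; q = (125·75 − 23·408)/346 = -9/346.

p = 3.2688, q = -0.0260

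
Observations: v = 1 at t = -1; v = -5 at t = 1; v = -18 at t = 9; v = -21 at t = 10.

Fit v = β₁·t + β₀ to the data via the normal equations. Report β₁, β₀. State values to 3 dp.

Entries of MᵀM: Σt·t = 183, Σt = 19, Σ1 = 4.
For Mᵀv: Σt·v = -378, Σv = -43.
So MᵀM·[β₁, β₀]ᵀ = Mᵀv: [[183, 19]; [19, 4]]·[β₁, β₀]ᵀ = [-378, -43]ᵀ.
Eliminating β₀: 4·(row 1) − 19·(row 2) gives 371·β₁ = 4·(-378) − 19·(-43) = -695, so β₁ = -695/371.
Then β₀ = ((-43) − 19·(-695/371))/4 = -687/371.

β₁ = -1.873, β₀ = -1.852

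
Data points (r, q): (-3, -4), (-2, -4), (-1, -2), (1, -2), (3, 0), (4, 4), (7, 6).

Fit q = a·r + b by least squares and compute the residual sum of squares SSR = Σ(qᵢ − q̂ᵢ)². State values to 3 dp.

Sums needed: Σr·r = 89, Σr = 9, Σ1 = 7.
Right-hand side: Σr·q = 78, Σq = -2.
Normal equations: [[89, 9]; [9, 7]]·[a, b]ᵀ = [78, -2]ᵀ.
Determinant 89·7 − 9² = 542.
a = (78·7 − 9·(-2))/542 = 282/271; b = (89·(-2) − 9·78)/542 = -440/271.
Residuals: 202/271, -80/271, 180/271, -384/271, -406/271, 396/271, 92/271; SSR = 2056/271.

SSR = 7.587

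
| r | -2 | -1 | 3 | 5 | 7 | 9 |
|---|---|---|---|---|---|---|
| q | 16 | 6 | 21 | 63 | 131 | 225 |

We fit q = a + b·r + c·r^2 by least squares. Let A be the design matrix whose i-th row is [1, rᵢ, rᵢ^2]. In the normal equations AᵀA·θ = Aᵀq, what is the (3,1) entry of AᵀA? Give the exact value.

Row 3 ↔ basis r^2, column 1 ↔ basis 1, so (AᵀA)_{3,1} = Σᵢ r^2 = (4)·(1) + (1)·(1) + (9)·(1) + (25)·(1) + (49)·(1) + (81)·(1) = 169.

169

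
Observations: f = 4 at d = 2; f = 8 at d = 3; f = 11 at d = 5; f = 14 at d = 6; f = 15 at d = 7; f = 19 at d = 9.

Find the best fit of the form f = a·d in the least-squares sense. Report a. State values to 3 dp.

Normal-equation sums: Σd·d = 204.
Right-hand side: Σd·f = 447.
MᵀM·[a]ᵀ = Mᵀf becomes [[204]]·[a]ᵀ = [447]ᵀ.
Hence a = 447 / 204 ≈ 2.19118.

a = 2.191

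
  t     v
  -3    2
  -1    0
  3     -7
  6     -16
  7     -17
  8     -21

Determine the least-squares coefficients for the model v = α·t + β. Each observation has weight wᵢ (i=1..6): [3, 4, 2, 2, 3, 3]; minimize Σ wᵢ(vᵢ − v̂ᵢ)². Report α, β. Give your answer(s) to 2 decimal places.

α = -2.11, β = -2.86

Compute the Gram sums: Σwᵢ·t·t = 460, Σwᵢ·t = 50, Σwᵢ·1 = 17.
Right-hand side: Σwᵢ·t·v = -1113, Σwᵢ·v = -154.
Normal equations: [[460, 50]; [50, 17]]·[α, β]ᵀ = [-1113, -154]ᵀ.
det = 460·17 − 50² = 5320.
α = ((-1113)·17 − 50·(-154))/5320 = -1603/760; β = (460·(-154) − 50·(-1113))/5320 = -217/76.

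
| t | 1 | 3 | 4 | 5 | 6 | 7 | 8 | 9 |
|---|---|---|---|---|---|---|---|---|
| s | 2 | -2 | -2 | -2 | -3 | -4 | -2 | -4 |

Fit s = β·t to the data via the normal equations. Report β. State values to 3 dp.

β = -0.427

Forming MᵀM = [[281]] and Mᵀs = [-120]ᵀ gives MᵀM·[β]ᵀ = Mᵀs.
Hence β = -120 / 281 ≈ -0.427046.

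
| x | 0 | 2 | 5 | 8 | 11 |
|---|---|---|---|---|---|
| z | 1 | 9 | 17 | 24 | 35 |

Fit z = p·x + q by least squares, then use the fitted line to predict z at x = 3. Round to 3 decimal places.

ẑ = 10.701

Entries of MᵀM: Σx·x = 214, Σx = 26, Σ1 = 5.
For Mᵀz: Σx·z = 680, Σz = 86.
So MᵀM·[p, q]ᵀ = Mᵀz: [[214, 26]; [26, 5]]·[p, q]ᵀ = [680, 86]ᵀ.
Eliminating q: 5·(row 1) − 26·(row 2) gives 394·p = 5·680 − 26·86 = 1164, so p = 582/197.
Then q = (86 − 26·(582/197))/5 = 362/197.
At x = 3: ẑ = (582/197)·(3) + (362/197)·(1) = 2108/197.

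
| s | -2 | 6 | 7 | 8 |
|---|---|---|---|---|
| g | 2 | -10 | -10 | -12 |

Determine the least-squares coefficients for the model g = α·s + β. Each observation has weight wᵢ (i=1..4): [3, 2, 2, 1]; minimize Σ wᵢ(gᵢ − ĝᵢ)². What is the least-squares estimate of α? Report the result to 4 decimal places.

α = -1.3986

Compute the Gram sums: Σwᵢ·s·s = 246, Σwᵢ·s = 28, Σwᵢ·1 = 8.
For AᵀWg: Σwᵢ·s·g = -368, Σwᵢ·g = -46.
det = 246·8 − 28² = 1184.
α = ((-368)·8 − 28·(-46))/1184 = -207/148; β = (246·(-46) − 28·(-368))/1184 = -253/296.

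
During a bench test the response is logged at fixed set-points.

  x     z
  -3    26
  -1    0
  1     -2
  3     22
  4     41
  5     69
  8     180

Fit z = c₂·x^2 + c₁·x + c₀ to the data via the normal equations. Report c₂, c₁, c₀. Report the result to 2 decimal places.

The normal system AᵀA·[c₂, c₁, c₀]ᵀ = Aᵀz is [[5141, 701, 125]; [701, 125, 17]; [125, 17, 7]]·[c₂, c₁, c₀]ᵀ = [14331, 1935, 336]ᵀ.
Solving the 3×3 system (Gaussian elimination) gives c₂ = 147409/49912, c₁ = -32647/49912, c₀ = -78621/24956.

c₂ = 2.95, c₁ = -0.65, c₀ = -3.15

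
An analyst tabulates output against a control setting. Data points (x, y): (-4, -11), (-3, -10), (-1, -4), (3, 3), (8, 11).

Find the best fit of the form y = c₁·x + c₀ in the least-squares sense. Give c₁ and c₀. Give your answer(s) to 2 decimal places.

The normal equations are: 99·c₁ + 3·c₀ = 175;  3·c₁ + 5·c₀ = -11.
(Σx·x = 99, Σx = 3, Σ1 = 5, Σx·y = 175, Σy = -11.)
Eliminating c₀: 5·(row 1) − 3·(row 2) gives 486·c₁ = 5·175 − 3·(-11) = 908, so c₁ = 454/243.
Then c₀ = ((-11) − 3·(454/243))/5 = -269/81.

c₁ = 1.87, c₀ = -3.32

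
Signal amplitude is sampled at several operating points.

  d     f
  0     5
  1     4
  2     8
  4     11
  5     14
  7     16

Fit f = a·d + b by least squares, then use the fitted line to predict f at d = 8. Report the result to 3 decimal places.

f̂ = 18.316

Sums needed: Σd·d = 95, Σd = 19, Σ1 = 6.
Moment sums: Σd·f = 246, Σf = 58.
Eliminating b: 6·(row 1) − 19·(row 2) gives 209·a = 6·246 − 19·58 = 374, so a = 34/19.
Then b = (58 − 19·(34/19))/6 = 4.
At d = 8: f̂ = (34/19)·(8) + (4)·(1) = 348/19.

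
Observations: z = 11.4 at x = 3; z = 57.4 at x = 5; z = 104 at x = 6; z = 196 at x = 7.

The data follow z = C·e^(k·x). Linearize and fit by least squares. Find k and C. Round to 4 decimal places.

Linearized form: ln z = k·x + ln C. From the 4 transformed points,
AᵀA = [[119.0000, 21.0000]; [21.0000, 4]], rhs = [92.3642, 16.4062]ᵀ  (here Σx = 21.0000, Σ(x)² = 119.0000, Σln z = 16.4062, Σx·ln z = 92.3642).
Slope k = (n·Σx·ln z − Σx·Σln z)/(n·Σ(x)² − (Σx)²) = (4·92.3642 − 21.0000·16.4062)/35.0000 = 0.71221; ln C = (Σln z − k·Σx)/n = 0.36243, so C = exp(0.36243) = 1.43682.

k = 0.7122, C = 1.4368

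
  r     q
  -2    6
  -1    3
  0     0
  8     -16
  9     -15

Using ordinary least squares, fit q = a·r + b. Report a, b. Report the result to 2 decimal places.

Sums needed: Σr·r = 150, Σr = 14, Σ1 = 5.
And Σr·q = -278, Σq = -22.
Determinant 150·5 − 14² = 554.
a = ((-278)·5 − 14·(-22))/554 = -541/277; b = (150·(-22) − 14·(-278))/554 = 296/277.

a = -1.95, b = 1.07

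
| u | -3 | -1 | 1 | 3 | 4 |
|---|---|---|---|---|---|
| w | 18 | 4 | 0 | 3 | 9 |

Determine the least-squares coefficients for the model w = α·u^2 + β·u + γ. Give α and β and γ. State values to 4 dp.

α = 1.1001, β = -2.4062, γ = 0.8041

Normal-equation sums: Σu^2·u^2 = 420, Σu^2·u = 64, Σu^2 = 36, Σu·u = 36, Σu = 4, Σ1 = 5.
And Σu^2·w = 337, Σu·w = -13, Σw = 34.
So XᵀX·[α, β, γ]ᵀ = Xᵀw: [[420, 64, 36]; [64, 36, 4]; [36, 4, 5]]·[α, β, γ]ᵀ = [337, -13, 34]ᵀ.
Inverting the 3×3 Gram matrix, [α, β, γ]ᵀ = [5549/5044, -12137/5044, 78/97]ᵀ.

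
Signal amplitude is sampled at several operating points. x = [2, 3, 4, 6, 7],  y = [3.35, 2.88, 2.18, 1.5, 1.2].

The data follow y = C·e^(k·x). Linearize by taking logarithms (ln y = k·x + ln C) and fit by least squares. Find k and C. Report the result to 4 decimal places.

k = -0.2076, C = 5.1571

Linearized form: ln y = k·x + ln C. From the 5 transformed points,
Σx = 22.0000, Σ(x)² = 114.0000, Σln y = 3.6339, Σx·ln y = 12.4176.
Equations: 114.0000·k + 22.0000·ln C = 12.4176;  22.0000·k + 5·ln C = 3.6339.
Solving (det = 86.0000): k = -0.20764, ln C = 1.64038, so C = exp(1.64038) = 5.15711.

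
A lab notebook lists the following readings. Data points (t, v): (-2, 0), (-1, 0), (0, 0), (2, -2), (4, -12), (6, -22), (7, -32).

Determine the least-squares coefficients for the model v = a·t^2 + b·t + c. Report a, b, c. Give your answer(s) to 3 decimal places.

XᵀX·[a, b, c]ᵀ = Xᵀv reads: 3986·a + 622·b + 110·c = -2560;  622·a + 110·b + 16·c = -408;  110·a + 16·b + 7·c = -68.
Row-reducing yields a = -6964/12441, b = -7648/12441, c = 2020/4147.

a = -0.560, b = -0.615, c = 0.487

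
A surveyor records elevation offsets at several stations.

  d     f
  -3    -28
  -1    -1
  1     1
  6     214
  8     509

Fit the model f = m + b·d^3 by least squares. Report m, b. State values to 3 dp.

Forming XᵀX = [[5, 701]; [701, 309531]] and Xᵀf = [695, 307590]ᵀ gives XᵀX·[m, b]ᵀ = Xᵀf.
det = 5·309531 − 701² = 1056254.
m = (695·309531 − 701·307590)/1056254 = -496545/1056254; b = (5·307590 − 701·695)/1056254 = 1050755/1056254.

m = -0.470, b = 0.995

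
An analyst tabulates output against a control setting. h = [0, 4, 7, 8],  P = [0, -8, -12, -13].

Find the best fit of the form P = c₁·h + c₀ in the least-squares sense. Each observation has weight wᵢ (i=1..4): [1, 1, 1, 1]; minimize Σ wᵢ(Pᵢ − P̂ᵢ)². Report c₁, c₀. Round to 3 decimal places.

c₁ = -1.632, c₀ = -0.497

Entries of XᵀWX: Σwᵢ·h·h = 129, Σwᵢ·h = 19, Σwᵢ·1 = 4.
Right-hand side: Σwᵢ·h·P = -220, Σwᵢ·P = -33.
Normal equations: [[129, 19]; [19, 4]]·[c₁, c₀]ᵀ = [-220, -33]ᵀ.
Determinant 129·4 − 19² = 155.
c₁ = ((-220)·4 − 19·(-33))/155 = -253/155; c₀ = (129·(-33) − 19·(-220))/155 = -77/155.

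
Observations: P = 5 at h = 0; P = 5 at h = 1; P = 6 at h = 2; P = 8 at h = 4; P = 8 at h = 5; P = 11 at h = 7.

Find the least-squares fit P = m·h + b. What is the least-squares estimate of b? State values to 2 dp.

The normal equations are: 95·m + 19·b = 166;  19·m + 6·b = 43.
Eliminating b: 6·(row 1) − 19·(row 2) gives 209·m = 6·166 − 19·43 = 179, so m = 179/209.
Then b = (43 − 19·(179/209))/6 = 49/11.

b = 4.45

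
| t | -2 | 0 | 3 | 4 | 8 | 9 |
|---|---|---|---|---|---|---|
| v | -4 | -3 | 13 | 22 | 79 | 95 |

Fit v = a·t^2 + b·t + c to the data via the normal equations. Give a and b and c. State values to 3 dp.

a = 0.942, b = 2.521, c = -2.888

Forming XᵀX = [[11010, 1324, 174]; [1324, 174, 22]; [174, 22, 6]] and Xᵀv = [13204, 1622, 202]ᵀ gives XᵀX·[a, b, c]ᵀ = Xᵀv.
Solving the 3×3 system (Gaussian elimination) gives a = 2894/3073, b = 7747/3073, c = -8874/3073.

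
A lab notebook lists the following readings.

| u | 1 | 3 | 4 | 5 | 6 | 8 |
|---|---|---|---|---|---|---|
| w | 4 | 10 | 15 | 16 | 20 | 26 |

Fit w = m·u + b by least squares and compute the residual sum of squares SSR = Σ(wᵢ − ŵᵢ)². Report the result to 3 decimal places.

Sums needed: Σu·u = 151, Σu = 27, Σ1 = 6.
Moment sums: Σu·w = 502, Σw = 91.
XᵀX·[m, b]ᵀ = Xᵀw becomes [[151, 27]; [27, 6]]·[m, b]ᵀ = [502, 91]ᵀ.
Eliminating b: 6·(row 1) − 27·(row 2) gives 177·m = 6·502 − 27·91 = 555, so m = 185/59.
Then b = (91 − 27·(185/59))/6 = 187/177.
Residuals: -34/177, -82/177, 248/177, -130/177, 23/177, -25/177; SSR = 494/177.

SSR = 2.791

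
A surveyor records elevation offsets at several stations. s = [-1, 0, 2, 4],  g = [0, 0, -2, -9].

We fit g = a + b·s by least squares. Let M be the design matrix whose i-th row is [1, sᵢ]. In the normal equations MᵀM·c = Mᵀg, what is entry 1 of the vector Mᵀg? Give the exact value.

Entry 1 ↔ basis 1, so (Mᵀg)_{1} = Σᵢ gᵢ = (1)·(0) + (1)·(0) + (1)·(-2) + (1)·(-9) = -11.

-11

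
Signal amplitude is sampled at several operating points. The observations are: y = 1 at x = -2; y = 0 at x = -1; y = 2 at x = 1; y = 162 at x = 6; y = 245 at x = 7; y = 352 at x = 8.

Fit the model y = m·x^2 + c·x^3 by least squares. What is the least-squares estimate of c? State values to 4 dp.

c = 0.5078

Setting ∂/∂m … = 0 gives: 7811·m + 57319·c = 40371;  57319·m + 426515·c = 299245.
Eliminating c: 426515·(row 1) − 57319·(row 2) gives 46040904·m = 426515·40371 − 57319·299245 = 66412910, so m = 33206455/23020452.
Then c = (299245 − 57319·(33206455/23020452))/426515 = 11688673/23020452.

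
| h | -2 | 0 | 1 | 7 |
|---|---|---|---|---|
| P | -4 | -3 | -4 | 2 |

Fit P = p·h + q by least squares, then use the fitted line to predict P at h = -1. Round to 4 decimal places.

P̂ = -4.0000

With design matrix X, XᵀX = [[54, 6]; [6, 4]] and XᵀP = [18, -9]ᵀ.
det = 54·4 − 6² = 180.
p = (18·4 − 6·(-9))/180 = 7/10; q = (54·(-9) − 6·18)/180 = -33/10.
At h = -1: P̂ = (7/10)·(-1) + (-33/10)·(1) = -4.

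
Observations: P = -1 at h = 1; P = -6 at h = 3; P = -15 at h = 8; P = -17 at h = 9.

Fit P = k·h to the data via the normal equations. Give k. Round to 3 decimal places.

k = -1.884

Entries of AᵀA: Σh·h = 155.
Moment sums: Σh·P = -292.
So AᵀA·[k]ᵀ = AᵀP: [[155]]·[k]ᵀ = [-292]ᵀ.
k = (-292)/155 = -1.88387.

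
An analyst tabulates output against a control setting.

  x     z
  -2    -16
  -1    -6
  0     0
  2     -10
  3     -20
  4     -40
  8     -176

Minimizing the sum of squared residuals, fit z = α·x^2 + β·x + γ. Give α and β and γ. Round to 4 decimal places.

α = -2.9935, β = 2.0195, γ = -0.4156

Entries of MᵀM: Σx^2·x^2 = 4466, Σx^2·x = 602, Σx^2 = 98, Σx·x = 98, Σx = 14, Σ1 = 7.
Moment sums: Σx^2·z = -12194, Σx·z = -1610, Σz = -268.
MᵀM·[α, β, γ]ᵀ = Mᵀz becomes [[4466, 602, 98]; [602, 98, 14]; [98, 14, 7]]·[α, β, γ]ᵀ = [-12194, -1610, -268]ᵀ.
Inverting the 3×3 Gram matrix, [α, β, γ]ᵀ = [-461/154, 311/154, -32/77]ᵀ.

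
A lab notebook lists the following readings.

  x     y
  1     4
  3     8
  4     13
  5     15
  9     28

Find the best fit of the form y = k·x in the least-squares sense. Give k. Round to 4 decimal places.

AᵀA·[k]ᵀ = Aᵀy reads: 132·k = 407.
(Σx·x = 132, Σx·y = 407.)
Hence k = 407 / 132 ≈ 3.08333.

k = 3.0833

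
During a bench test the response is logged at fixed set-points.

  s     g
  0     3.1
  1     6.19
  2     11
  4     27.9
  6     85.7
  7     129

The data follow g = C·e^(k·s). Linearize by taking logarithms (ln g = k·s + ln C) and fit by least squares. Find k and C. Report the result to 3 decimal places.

Let Y = ln g. Fitting Y = k·s + ln C by least squares:
Sums: Σs = 20.0000, Σ(s)² = 106.0000, Σln g = 17.9915, Σs·ln g = 80.6570.
Normal system: [[106.0000, 20.0000]; [20.0000, 6]]·[k, ln C]ᵀ = [80.6570, 17.9915]ᵀ.
Δ = 106.0000·6 − (20.0000)² = 236.0000; k = (80.6570·6 − 20.0000·17.9915)/236.0000 = 0.52590, ln C = (106.0000·17.9915 − 20.0000·80.6570)/236.0000 = 1.24560, so C = exp(1.24560) = 3.47501.

k = 0.526, C = 3.475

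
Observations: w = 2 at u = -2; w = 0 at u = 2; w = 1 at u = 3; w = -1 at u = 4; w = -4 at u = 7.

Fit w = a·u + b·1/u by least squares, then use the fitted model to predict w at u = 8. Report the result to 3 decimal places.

ŵ = -3.708

From the data, Σu·u = 82, Σu·1/u = 5, Σ1/u·1/u = 4897/7056.
Right-hand side: Σu·w = -33, Σ1/u·w = -125/84.
MᵀM·[a, b]ᵀ = Mᵀw becomes [[82, 5]; [5, 4897/7056]]·[a, b]ᵀ = [-33, -125/84]ᵀ.
Eliminating b: (4897/7056)·(row 1) − 5·(row 2) gives (112577/3528)·a = (4897/7056)·(-33) − 5·(-125/84) = -36367/2352, so a = -109101/225154.
Then b = ((-125/84) − 5·(-109101/225154))/(4897/7056) = 151620/112577.
At u = 8: ŵ = (-109101/225154)·(8) + (151620/112577)·(1/8) = -834903/225154.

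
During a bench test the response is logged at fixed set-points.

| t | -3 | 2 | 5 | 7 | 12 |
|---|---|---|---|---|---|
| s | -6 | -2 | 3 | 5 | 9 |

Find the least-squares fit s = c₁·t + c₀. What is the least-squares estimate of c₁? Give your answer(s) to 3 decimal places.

c₁ = 1.043

XᵀX·[c₁, c₀]ᵀ = Xᵀs reads: 231·c₁ + 23·c₀ = 172;  23·c₁ + 5·c₀ = 9.
(Σt·t = 231, Σt = 23, Σ1 = 5, Σt·s = 172, Σs = 9.)
det = 231·5 − 23² = 626.
c₁ = (172·5 − 23·9)/626 = 653/626; c₀ = (231·9 − 23·172)/626 = -1877/626.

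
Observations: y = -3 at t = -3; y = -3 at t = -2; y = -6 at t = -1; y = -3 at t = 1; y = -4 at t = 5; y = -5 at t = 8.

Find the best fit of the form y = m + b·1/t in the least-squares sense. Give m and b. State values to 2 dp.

Forming MᵀM = [[6, -61/120]; [-61/120, 34801/14400]] and Mᵀy = [-24, 163/40]ᵀ gives MᵀM·[m, b]ᵀ = Mᵀy.
det = 6·(34801/14400) − (-61/120)² = 41017/2880.
m = ((-24)·(34801/14400) − (-61/120)·(163/40))/(41017/2880) = -161079/41017; b = (6·(163/40) − (-61/120)·(-24))/(41017/2880) = 35280/41017.

m = -3.93, b = 0.86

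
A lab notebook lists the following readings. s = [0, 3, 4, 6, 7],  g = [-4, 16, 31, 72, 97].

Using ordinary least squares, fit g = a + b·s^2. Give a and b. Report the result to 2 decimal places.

a = -2.87, b = 2.06

Sums needed: Σ1 = 5, Σs^2 = 110, Σs^2·s^2 = 4034.
Right-hand side: Σg = 212, Σs^2·g = 7985.
MᵀM·[a, b]ᵀ = Mᵀg becomes [[5, 110]; [110, 4034]]·[a, b]ᵀ = [212, 7985]ᵀ.
Eliminating b: 4034·(row 1) − 110·(row 2) gives 8070·a = 4034·212 − 110·7985 = -23142, so a = -3857/1345.
Then b = (7985 − 110·(-3857/1345))/4034 = 1107/538.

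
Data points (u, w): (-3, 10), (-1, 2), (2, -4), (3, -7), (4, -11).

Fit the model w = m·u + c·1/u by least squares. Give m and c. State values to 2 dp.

m = -2.84, c = 1.17

The normal equations are: 39·m + 5·c = -105;  5·m + (221/144)·c = -149/12.
(Σu·u = 39, Σu·1/u = 5, Σ1/u·1/u = 221/144, Σu·w = -105, Σ1/u·w = -149/12.)
Δ = 39·(221/144) − 5² = 1673/48.
m = ((-105)·(221/144) − 5·(-149/12))/(1673/48) = -4755/1673; c = (39·(-149/12) − 5·(-105))/(1673/48) = 1956/1673.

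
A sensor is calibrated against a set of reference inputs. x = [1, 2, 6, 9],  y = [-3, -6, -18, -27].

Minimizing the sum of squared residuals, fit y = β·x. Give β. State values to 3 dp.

β = -3.000

From the data, Σx·x = 122.
Moment sums: Σx·y = -366.
Normal equations: [[122]]·[β]ᵀ = [-366]ᵀ.
β = (-366)/122 = -3.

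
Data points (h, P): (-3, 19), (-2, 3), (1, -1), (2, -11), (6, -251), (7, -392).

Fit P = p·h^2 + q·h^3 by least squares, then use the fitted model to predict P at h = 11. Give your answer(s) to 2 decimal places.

The normal equations are: 3811·p + 24341·q = -28106;  24341·p + 165163·q = -189298.
det = 3811·165163 − 24341² = 36951912.
p = ((-28106)·165163 − 24341·(-189298))/36951912 = -954685/1026442; q = (3811·(-189298) − 24341·(-28106))/36951912 = -1035737/1026442.
At h = 11: P̂ = (-954685/1026442)·(121) + (-1035737/1026442)·(1331) = -747041416/513221.

P̂ = -1455.59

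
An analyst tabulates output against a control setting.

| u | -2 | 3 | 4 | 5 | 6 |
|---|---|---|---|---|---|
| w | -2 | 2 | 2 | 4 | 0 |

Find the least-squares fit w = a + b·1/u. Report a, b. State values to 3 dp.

a = 0.716, b = 5.382

The normal system XᵀX·[a, b]ᵀ = Xᵀw is [[5, 9/20]; [9/20, 1769/3600]]·[a, b]ᵀ = [6, 89/30]ᵀ.
Eliminating b: (1769/3600)·(row 1) − (9/20)·(row 2) gives (2029/900)·a = (1769/3600)·6 − (9/20)·(89/30) = 121/75, so a = 1452/2029.
Then b = ((89/30) − (9/20)·(1452/2029))/(1769/3600) = 10920/2029.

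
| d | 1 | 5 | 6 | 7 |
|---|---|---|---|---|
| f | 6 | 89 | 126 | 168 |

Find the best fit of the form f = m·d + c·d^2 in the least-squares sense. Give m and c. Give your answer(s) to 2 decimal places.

m = 2.58, c = 3.06

MᵀM·[m, c]ᵀ = Mᵀf reads: 111·m + 685·c = 2383;  685·m + 4323·c = 14999.
Eliminating c: 4323·(row 1) − 685·(row 2) gives 10628·m = 4323·2383 − 685·14999 = 27394, so m = 13697/5314.
Then c = (14999 − 685·(13697/5314))/4323 = 16267/5314.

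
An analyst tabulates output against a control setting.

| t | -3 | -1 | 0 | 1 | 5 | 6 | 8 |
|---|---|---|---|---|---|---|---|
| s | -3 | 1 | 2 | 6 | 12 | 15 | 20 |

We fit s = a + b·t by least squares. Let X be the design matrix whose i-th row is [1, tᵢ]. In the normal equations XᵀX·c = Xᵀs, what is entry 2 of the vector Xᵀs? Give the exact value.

324

Entry 2 ↔ basis t, so (Xᵀs)_{2} = Σᵢ (t)·sᵢ = (-3)·(-3) + (-1)·(1) + (0)·(2) + (1)·(6) + (5)·(12) + (6)·(15) + (8)·(20) = 324.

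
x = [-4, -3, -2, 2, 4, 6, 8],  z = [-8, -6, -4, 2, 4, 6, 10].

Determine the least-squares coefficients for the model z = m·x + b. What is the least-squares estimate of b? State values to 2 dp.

b = -1.67

The normal equations are: 149·m + 11·b = 194;  11·m + 7·b = 4.
det = 149·7 − 11² = 922.
m = (194·7 − 11·4)/922 = 657/461; b = (149·4 − 11·194)/922 = -769/461.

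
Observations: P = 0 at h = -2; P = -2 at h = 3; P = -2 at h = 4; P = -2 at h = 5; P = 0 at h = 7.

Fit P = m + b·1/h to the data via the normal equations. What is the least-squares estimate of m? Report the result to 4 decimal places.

The normal equations are: 5·m + (179/420)·b = -6;  (179/420)·m + (85381/176400)·b = -47/30.
(Σ1 = 5, Σ1/h = 179/420, Σ1/h·1/h = 85381/176400, ΣP = -6, Σ1/h·P = -47/30.)
Determinant 5·(85381/176400) − (179/420)² = 24679/11025.
m = ((-6)·(85381/176400) − (179/420)·(-47/30))/(24679/11025) = -49313/49358; b = (5·(-47/30) − (179/420)·(-6))/(24679/11025) = -58170/24679.

m = -0.9991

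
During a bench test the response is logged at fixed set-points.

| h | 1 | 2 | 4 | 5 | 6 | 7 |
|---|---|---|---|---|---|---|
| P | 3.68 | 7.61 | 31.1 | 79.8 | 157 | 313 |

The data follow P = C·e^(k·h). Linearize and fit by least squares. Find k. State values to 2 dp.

k = 0.75

With ln Pᵢ as the transformed response and hᵢ as the regressor:
Over the data: Σh = 25.0000, Σ(h)² = 131.0000, Σln P = 21.9516, Σh·ln P = 111.5692.
Normal system: [[131.0000, 25.0000]; [25.0000, 6]]·[k, ln C]ᵀ = [111.5692, 21.9516]ᵀ.
Δ = 131.0000·6 − (25.0000)² = 161.0000; k = (111.5692·6 − 25.0000·21.9516)/161.0000 = 0.74923, ln C = (131.0000·21.9516 − 25.0000·111.5692)/161.0000 = 0.53680.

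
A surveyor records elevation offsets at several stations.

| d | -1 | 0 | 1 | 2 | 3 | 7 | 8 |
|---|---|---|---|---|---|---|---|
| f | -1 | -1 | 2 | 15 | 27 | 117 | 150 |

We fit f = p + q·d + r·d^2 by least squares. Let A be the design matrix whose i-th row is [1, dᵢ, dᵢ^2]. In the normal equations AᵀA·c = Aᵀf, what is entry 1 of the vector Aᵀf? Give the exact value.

309

Entry 1 ↔ basis 1, so (Aᵀf)_{1} = Σᵢ fᵢ = (1)·(-1) + (1)·(-1) + (1)·(2) + (1)·(15) + (1)·(27) + (1)·(117) + (1)·(150) = 309.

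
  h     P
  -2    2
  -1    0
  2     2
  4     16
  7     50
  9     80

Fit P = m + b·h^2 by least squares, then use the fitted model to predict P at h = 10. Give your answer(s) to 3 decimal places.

P̂ = 100.300

Entries of XᵀX: Σ1 = 6, Σh^2 = 155, Σh^2·h^2 = 9251.
Right-hand side: ΣP = 150, Σh^2·P = 9202.
So XᵀX·[m, b]ᵀ = XᵀP: [[6, 155]; [155, 9251]]·[m, b]ᵀ = [150, 9202]ᵀ.
Eliminating b: 9251·(row 1) − 155·(row 2) gives 31481·m = 9251·150 − 155·9202 = -38660, so m = -38660/31481.
Then b = (9202 − 155·(-38660/31481))/9251 = 31962/31481.
At h = 10: P̂ = (-38660/31481)·(1) + (31962/31481)·(100) = 3157540/31481.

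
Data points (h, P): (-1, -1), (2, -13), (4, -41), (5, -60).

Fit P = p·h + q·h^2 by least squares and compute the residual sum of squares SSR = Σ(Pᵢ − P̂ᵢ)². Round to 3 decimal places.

MᵀM·[p, q]ᵀ = MᵀP reads: 46·p + 196·q = -489;  196·p + 898·q = -2209.
(Σh·h = 46, Σh·h^2 = 196, Σh^2·h^2 = 898, Σh·P = -489, Σh^2·P = -2209.)
Determinant 46·898 − 196² = 2892.
p = ((-489)·898 − 196·(-2209))/2892 = -3079/1446; q = (46·(-2209) − 196·(-489))/2892 = -2885/1446.
Residuals: -820/723, -550/723, -135/241, 380/723; SSR = 1775/723.

SSR = 2.455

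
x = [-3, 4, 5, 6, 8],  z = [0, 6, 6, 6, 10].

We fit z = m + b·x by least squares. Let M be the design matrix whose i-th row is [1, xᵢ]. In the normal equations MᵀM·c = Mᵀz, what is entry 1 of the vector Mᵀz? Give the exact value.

28

Entry 1 ↔ basis 1, so (Mᵀz)_{1} = Σᵢ zᵢ = (1)·(0) + (1)·(6) + (1)·(6) + (1)·(6) + (1)·(10) = 28.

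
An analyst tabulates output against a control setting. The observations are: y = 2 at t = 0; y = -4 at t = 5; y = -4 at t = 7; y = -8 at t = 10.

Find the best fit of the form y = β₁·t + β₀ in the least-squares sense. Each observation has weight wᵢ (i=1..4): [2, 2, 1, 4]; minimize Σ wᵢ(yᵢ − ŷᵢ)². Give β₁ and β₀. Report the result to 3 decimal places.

MᵀWM·[β₁, β₀]ᵀ = MᵀWy reads: 499·β₁ + 57·β₀ = -388;  57·β₁ + 9·β₀ = -40.
Eliminating β₀: 9·(row 1) − 57·(row 2) gives 1242·β₁ = 9·(-388) − 57·(-40) = -1212, so β₁ = -202/207.
Then β₀ = ((-40) − 57·(-202/207))/9 = 1078/621.

β₁ = -0.976, β₀ = 1.736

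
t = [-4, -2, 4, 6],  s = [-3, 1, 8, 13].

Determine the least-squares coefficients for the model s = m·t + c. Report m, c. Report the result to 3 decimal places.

m = 1.485, c = 3.265

The normal equations are: 72·m + 4·c = 120;  4·m + 4·c = 19.
Eliminating c: 4·(row 1) − 4·(row 2) gives 272·m = 4·120 − 4·19 = 404, so m = 101/68.
Then c = (19 − 4·(101/68))/4 = 111/34.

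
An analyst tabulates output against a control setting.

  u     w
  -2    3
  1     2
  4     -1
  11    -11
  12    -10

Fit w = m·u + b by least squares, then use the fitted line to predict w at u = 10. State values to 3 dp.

ŵ = -8.512

Entries of AᵀA: Σu·u = 286, Σu = 26, Σ1 = 5.
Moment sums: Σu·w = -249, Σw = -17.
Determinant 286·5 − 26² = 754.
m = ((-249)·5 − 26·(-17))/754 = -803/754; b = (286·(-17) − 26·(-249))/754 = 62/29.
At u = 10: ŵ = (-803/754)·(10) + (62/29)·(1) = -3209/377.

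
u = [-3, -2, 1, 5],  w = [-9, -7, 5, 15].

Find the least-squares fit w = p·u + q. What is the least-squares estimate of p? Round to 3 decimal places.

Forming MᵀM = [[39, 1]; [1, 4]] and Mᵀw = [121, 4]ᵀ gives MᵀM·[p, q]ᵀ = Mᵀw.
Eliminating q: 4·(row 1) − 1·(row 2) gives 155·p = 4·121 − 1·4 = 480, so p = 96/31.
Then q = (4 − 1·(96/31))/4 = 7/31.

p = 3.097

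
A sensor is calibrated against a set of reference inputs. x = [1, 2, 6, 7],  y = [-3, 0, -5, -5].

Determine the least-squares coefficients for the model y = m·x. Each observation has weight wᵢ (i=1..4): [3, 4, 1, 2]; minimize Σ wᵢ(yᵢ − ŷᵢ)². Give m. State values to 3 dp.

Setting ∂/∂m … = 0 gives: 153·m = -109.
(Σwᵢ·x·x = 153, Σwᵢ·x·y = -109.)
m = (-109)/153 = -0.712418.

m = -0.712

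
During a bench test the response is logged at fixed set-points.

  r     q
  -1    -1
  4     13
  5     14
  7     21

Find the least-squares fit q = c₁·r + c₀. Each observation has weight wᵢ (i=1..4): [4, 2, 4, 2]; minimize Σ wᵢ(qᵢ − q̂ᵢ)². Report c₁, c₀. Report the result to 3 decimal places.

With design matrix M, MᵀWM = [[234, 38]; [38, 12]] and MᵀWq = [682, 120]ᵀ.
Δ = 234·12 − 38² = 1364.
c₁ = (682·12 − 38·120)/1364 = 906/341; c₀ = (234·120 − 38·682)/1364 = 541/341.

c₁ = 2.657, c₀ = 1.587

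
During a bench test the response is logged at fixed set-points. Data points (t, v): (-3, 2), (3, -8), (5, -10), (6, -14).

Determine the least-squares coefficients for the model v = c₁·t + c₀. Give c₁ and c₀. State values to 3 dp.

Normal-equation sums: Σt·t = 79, Σt = 11, Σ1 = 4.
For Xᵀv: Σt·v = -164, Σv = -30.
Normal equations: [[79, 11]; [11, 4]]·[c₁, c₀]ᵀ = [-164, -30]ᵀ.
det = 79·4 − 11² = 195.
c₁ = ((-164)·4 − 11·(-30))/195 = -326/195; c₀ = (79·(-30) − 11·(-164))/195 = -566/195.

c₁ = -1.672, c₀ = -2.903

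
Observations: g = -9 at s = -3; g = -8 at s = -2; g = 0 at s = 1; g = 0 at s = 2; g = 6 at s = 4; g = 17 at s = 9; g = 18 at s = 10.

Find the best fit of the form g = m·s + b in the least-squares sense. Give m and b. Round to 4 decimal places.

m = 2.1579, b = -3.0451

Normal-equation sums: Σs·s = 215, Σs = 21, Σ1 = 7.
And Σs·g = 400, Σg = 24.
XᵀX·[m, b]ᵀ = Xᵀg becomes [[215, 21]; [21, 7]]·[m, b]ᵀ = [400, 24]ᵀ.
Δ = 215·7 − 21² = 1064.
m = (400·7 − 21·24)/1064 = 41/19; b = (215·24 − 21·400)/1064 = -405/133.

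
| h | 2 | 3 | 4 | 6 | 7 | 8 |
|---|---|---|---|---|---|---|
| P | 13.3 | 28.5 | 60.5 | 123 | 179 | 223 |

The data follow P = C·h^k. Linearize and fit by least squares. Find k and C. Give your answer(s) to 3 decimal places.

k = 2.057, C = 3.182

Let Y = ln P. Fitting Y = k·ln h + ln C by least squares:
Sums: Σln h = 8.9952, Σ(ln h)² = 14.9303, Σln P = 25.4471, Σln h·ln P = 41.1218.
Normal system: [[14.9303, 8.9952]; [8.9952, 6]]·[k, ln C]ᵀ = [41.1218, 25.4471]ᵀ.
Slope k = (n·Σln h·ln P − Σln h·Σln P)/(n·Σ(ln h)² − (Σln h)²) = (6·41.1218 − 8.9952·25.4471)/8.6686 = 2.05688; ln C = (Σln P − k·Σln h)/n = 1.15751, so C = exp(1.15751) = 3.18199.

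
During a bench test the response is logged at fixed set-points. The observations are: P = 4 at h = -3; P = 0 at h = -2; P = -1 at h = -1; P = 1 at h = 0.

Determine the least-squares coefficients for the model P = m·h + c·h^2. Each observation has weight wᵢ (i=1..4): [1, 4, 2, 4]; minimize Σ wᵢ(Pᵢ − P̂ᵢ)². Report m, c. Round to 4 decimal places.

Entries of MᵀWM: Σwᵢ·h·h = 27, Σwᵢ·h·h^2 = -61, Σwᵢ·h^2·h^2 = 147.
Right-hand side: Σwᵢ·h·P = -10, Σwᵢ·h^2·P = 34.
So MᵀWM·[m, c]ᵀ = MᵀWP: [[27, -61]; [-61, 147]]·[m, c]ᵀ = [-10, 34]ᵀ.
Eliminating c: 147·(row 1) − (-61)·(row 2) gives 248·m = 147·(-10) − (-61)·34 = 604, so m = 151/62.
Then c = (34 − (-61)·(151/62))/147 = 77/62.

m = 2.4355, c = 1.2419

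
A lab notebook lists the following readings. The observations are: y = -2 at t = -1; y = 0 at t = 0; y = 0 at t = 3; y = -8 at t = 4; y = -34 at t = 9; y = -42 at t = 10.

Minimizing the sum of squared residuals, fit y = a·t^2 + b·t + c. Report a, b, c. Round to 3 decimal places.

Entries of XᵀX: Σt^2·t^2 = 16899, Σt^2·t = 1819, Σt^2 = 207, Σt·t = 207, Σt = 25, Σ1 = 6.
For Xᵀy: Σt^2·y = -7084, Σt·y = -756, Σy = -86.
XᵀX·[a, b, c]ᵀ = Xᵀy becomes [[16899, 1819, 207]; [1819, 207, 25]; [207, 25, 6]]·[a, b, c]ᵀ = [-7084, -756, -86]ᵀ.
Solving the 3×3 system (Gaussian elimination) gives a = -64495/132756, b = 28839/44252, c = -1471/5106.

a = -0.486, b = 0.652, c = -0.288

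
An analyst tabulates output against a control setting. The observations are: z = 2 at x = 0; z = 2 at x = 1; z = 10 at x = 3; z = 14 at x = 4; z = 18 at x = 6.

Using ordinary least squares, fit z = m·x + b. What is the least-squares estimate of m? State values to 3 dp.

m = 2.947

The normal system MᵀM·[m, b]ᵀ = Mᵀz is [[62, 14]; [14, 5]]·[m, b]ᵀ = [196, 46]ᵀ.
det = 62·5 − 14² = 114.
m = (196·5 − 14·46)/114 = 56/19; b = (62·46 − 14·196)/114 = 18/19.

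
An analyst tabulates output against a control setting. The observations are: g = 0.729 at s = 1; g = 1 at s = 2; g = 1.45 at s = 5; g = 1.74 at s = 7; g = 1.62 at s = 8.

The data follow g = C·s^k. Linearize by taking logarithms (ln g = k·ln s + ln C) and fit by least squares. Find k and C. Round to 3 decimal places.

Let Y = ln g. Fitting Y = k·ln s + ln C by least squares:
Σln s = 6.3279, Σ(ln s)² = 11.1814, Σln g = 1.0918, Σln s·ln g = 2.6790.
Equations: 11.1814·k + 6.3279·ln C = 2.6790;  6.3279·k + 5·ln C = 1.0918.
Slope k = (n·Σln s·ln g − Σln s·Σln g)/(n·Σ(ln s)² − (Σln s)²) = (5·2.6790 − 6.3279·1.0918)/15.8642 = 0.40886; ln C = (Σln g − k·Σln s)/n = -0.29909, so C = exp(-0.29909) = 0.74150.

k = 0.409, C = 0.741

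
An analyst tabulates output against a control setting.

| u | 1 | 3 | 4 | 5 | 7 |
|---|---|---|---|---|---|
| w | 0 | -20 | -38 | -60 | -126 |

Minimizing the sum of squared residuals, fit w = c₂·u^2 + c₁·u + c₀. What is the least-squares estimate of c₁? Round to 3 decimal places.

c₁ = 1.767

Setting ∂/∂c₂ … = 0 gives: 3364·c₂ + 560·c₁ + 100·c₀ = -8462;  560·c₂ + 100·c₁ + 20·c₀ = -1394;  100·c₂ + 20·c₁ + 5·c₀ = -244.
(Σu^2·u^2 = 3364, Σu^2·u = 560, Σu^2 = 100, Σu·u = 100, Σu = 20, Σ1 = 5, Σu^2·w = -8462, Σu·w = -1394, Σw = -244.)
Inverting the 3×3 Gram matrix, [c₂, c₁, c₀]ᵀ = [-17/6, 53/30, 4/5]ᵀ.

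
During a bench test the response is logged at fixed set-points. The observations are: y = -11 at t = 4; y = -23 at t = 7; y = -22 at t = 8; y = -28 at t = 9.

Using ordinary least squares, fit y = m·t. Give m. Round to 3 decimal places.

m = -3.014

Setting ∂/∂m … = 0 gives: 210·m = -633.
m = (-633)/210 = -3.01429.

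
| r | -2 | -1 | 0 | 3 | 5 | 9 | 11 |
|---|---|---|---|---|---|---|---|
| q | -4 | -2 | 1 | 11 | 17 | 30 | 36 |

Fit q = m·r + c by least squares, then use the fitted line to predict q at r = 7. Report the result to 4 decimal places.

From the data, Σr·r = 241, Σr = 25, Σ1 = 7.
Right-hand side: Σr·q = 794, Σq = 89.
So MᵀM·[m, c]ᵀ = Mᵀq: [[241, 25]; [25, 7]]·[m, c]ᵀ = [794, 89]ᵀ.
Determinant 241·7 − 25² = 1062.
m = (794·7 − 25·89)/1062 = 1111/354; c = (241·89 − 25·794)/1062 = 533/354.
At r = 7: q̂ = (1111/354)·(7) + (533/354)·(1) = 1385/59.

q̂ = 23.4746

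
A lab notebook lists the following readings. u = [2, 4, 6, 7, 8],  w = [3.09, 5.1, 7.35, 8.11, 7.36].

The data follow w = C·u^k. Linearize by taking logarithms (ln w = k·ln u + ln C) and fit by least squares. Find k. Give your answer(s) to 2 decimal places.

Let Y = ln w. Fitting Y = k·ln u + ln C by least squares:
Σln u = 7.8966, Σ(ln u)² = 13.7233, Σln w = 8.8413, Σln u·ln w = 14.8383.
Equations: 13.7233·k + 7.8966·ln C = 14.8383;  7.8966·k + 5·ln C = 8.8413.
Δ = 13.7233·5 − (7.8966)² = 6.2610; k = (14.8383·5 − 7.8966·8.8413)/6.2610 = 0.69891, ln C = (13.7233·8.8413 − 7.8966·14.8383)/6.2610 = 0.66446.

k = 0.70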